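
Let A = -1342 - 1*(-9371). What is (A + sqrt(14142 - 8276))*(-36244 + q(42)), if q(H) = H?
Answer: -290665858 - 36202*sqrt(5866) ≈ -2.9344e+8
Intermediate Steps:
A = 8029 (A = -1342 + 9371 = 8029)
(A + sqrt(14142 - 8276))*(-36244 + q(42)) = (8029 + sqrt(14142 - 8276))*(-36244 + 42) = (8029 + sqrt(5866))*(-36202) = -290665858 - 36202*sqrt(5866)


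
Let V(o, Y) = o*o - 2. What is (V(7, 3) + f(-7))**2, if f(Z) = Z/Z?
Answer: 2304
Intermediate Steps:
V(o, Y) = -2 + o**2 (V(o, Y) = o**2 - 2 = -2 + o**2)
f(Z) = 1
(V(7, 3) + f(-7))**2 = ((-2 + 7**2) + 1)**2 = ((-2 + 49) + 1)**2 = (47 + 1)**2 = 48**2 = 2304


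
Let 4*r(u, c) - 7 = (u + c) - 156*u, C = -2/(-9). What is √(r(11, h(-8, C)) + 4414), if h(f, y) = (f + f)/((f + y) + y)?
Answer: √4612474/34 ≈ 63.167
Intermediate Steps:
C = 2/9 (C = -2*(-⅑) = 2/9 ≈ 0.22222)
h(f, y) = 2*f/(f + 2*y) (h(f, y) = (2*f)/(f + 2*y) = 2*f/(f + 2*y))
r(u, c) = 7/4 - 155*u/4 + c/4 (r(u, c) = 7/4 + ((u + c) - 156*u)/4 = 7/4 + ((c + u) - 156*u)/4 = 7/4 + (c - 155*u)/4 = 7/4 + (-155*u/4 + c/4) = 7/4 - 155*u/4 + c/4)
√(r(11, h(-8, C)) + 4414) = √((7/4 - 155/4*11 + (2*(-8)/(-8 + 2*(2/9)))/4) + 4414) = √((7/4 - 1705/4 + (2*(-8)/(-8 + 4/9))/4) + 4414) = √((7/4 - 1705/4 + (2*(-8)/(-68/9))/4) + 4414) = √((7/4 - 1705/4 + (2*(-8)*(-9/68))/4) + 4414) = √((7/4 - 1705/4 + (¼)*(36/17)) + 4414) = √((7/4 - 1705/4 + 9/17) + 4414) = √(-14415/34 + 4414) = √(135661/34) = √4612474/34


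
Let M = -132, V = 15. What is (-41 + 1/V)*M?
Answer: 27016/5 ≈ 5403.2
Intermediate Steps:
(-41 + 1/V)*M = (-41 + 1/15)*(-132) = -614/15*(-132) = 27016/5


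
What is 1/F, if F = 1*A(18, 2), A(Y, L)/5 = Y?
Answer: 1/90 ≈ 0.011111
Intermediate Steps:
A(Y, L) = 5*Y
F = 90 (F = 1*(5*18) = 1*90 = 90)
1/F = 1/90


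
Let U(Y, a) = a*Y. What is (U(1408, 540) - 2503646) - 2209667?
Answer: -3952993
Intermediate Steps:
U(Y, a) = Y*a
(U(1408, 540) - 2503646) - 2209667 = (1408*540 - 2503646) - 2209667 = (760320 - 2503646) - 2209667 = -1743326 - 2209667 = -3952993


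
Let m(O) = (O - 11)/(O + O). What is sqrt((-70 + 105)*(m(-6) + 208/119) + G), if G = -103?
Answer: sqrt(80733)/102 ≈ 2.7856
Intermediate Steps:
m(O) = (-11 + O)/(2*O) (m(O) = (-11 + O)/((2*O)) = (-11 + O)*(1/(2*O)) = (-11 + O)/(2*O))
sqrt((-70 + 105)*(m(-6) + 208/119) + G) = sqrt((-70 + 105)*((1/2)*(-11 - 6)/(-6) + 208/119) - 103) = sqrt(35*((1/2)*(-1/6)*(-17) + 208*(1/119)) - 103) = sqrt(35*(17/12 + 208/119) - 103) = sqrt(35*(4519/1428) - 103) = sqrt(22595/204 - 103) = sqrt(1583/204) = sqrt(80733)/102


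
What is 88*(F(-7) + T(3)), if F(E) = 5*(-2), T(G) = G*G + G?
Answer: 176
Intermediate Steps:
T(G) = G + G² (T(G) = G² + G = G + G²)
F(E) = -10
88*(F(-7) + T(3)) = 88*(-10 + 3*(1 + 3)) = 88*(-10 + 3*4) = 88*(-10 + 12) = 88*2 = 176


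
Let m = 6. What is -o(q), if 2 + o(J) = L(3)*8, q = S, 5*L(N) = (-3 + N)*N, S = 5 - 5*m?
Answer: 2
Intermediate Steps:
S = -25 (S = 5 - 5*6 = 5 - 30 = -25)
L(N) = N*(-3 + N)/5 (L(N) = ((-3 + N)*N)/5 = (N*(-3 + N))/5 = N*(-3 + N)/5)
q = -25
o(J) = -2 (o(J) = -2 + ((1/5)*3*(-3 + 3))*8 = -2 + ((1/5)*3*0)*8 = -2 + 0*8 = -2 + 0 = -2)
-o(q) = -1*(-2) = 2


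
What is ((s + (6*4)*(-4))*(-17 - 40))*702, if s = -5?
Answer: 4041414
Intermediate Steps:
((s + (6*4)*(-4))*(-17 - 40))*702 = ((-5 + (6*4)*(-4))*(-17 - 40))*702 = ((-5 + 24*(-4))*(-57))*702 = ((-5 - 96)*(-57))*702 = -101*(-57)*702 = 5757*702 = 4041414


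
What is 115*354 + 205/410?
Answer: 81421/2 ≈ 40711.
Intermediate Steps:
115*354 + 205/410 = 40710 + 205*(1/410) = 40710 + ½ = 81421/2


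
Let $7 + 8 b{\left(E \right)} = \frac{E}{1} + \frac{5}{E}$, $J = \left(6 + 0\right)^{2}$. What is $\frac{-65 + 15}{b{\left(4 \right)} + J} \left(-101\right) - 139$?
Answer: $\frac{489}{229} \approx 2.1354$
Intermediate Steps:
$J = 36$ ($J = 6^{2} = 36$)
$b{\left(E \right)} = - \frac{7}{8} + \frac{E}{8} + \frac{5}{8 E}$ ($b{\left(E \right)} = - \frac{7}{8} + \frac{\frac{E}{1} + \frac{5}{E}}{8} = - \frac{7}{8} + \frac{E 1 + \frac{5}{E}}{8} = - \frac{7}{8} + \frac{E + \frac{5}{E}}{8} = - \frac{7}{8} + \left(\frac{E}{8} + \frac{5}{8 E}\right) = - \frac{7}{8} + \frac{E}{8} + \frac{5}{8 E}$)
$\frac{-65 + 15}{b{\left(4 \right)} + J} \left(-101\right) - 139 = \frac{-65 + 15}{\frac{5 + 4 \left(-7 + 4\right)}{8 \cdot 4} + 36} \left(-101\right) - 139 = - \frac{50}{\frac{1}{8} \cdot \frac{1}{4} \left(5 + 4 \left(-3\right)\right) + 36} \left(-101\right) - 139 = - \frac{50}{\frac{1}{8} \cdot \frac{1}{4} \left(5 - 12\right) + 36} \left(-101\right) - 139 = - \frac{50}{\frac{1}{8} \cdot \frac{1}{4} \left(-7\right) + 36} \left(-101\right) - 139 = - \frac{50}{- \frac{7}{32} + 36} \left(-101\right) - 139 = - \frac{50}{\frac{1145}{32}} \left(-101\right) - 139 = \left(-50\right) \frac{32}{1145} \left(-101\right) - 139 = \left(- \frac{320}{229}\right) \left(-101\right) - 139 = \frac{32320}{229} - 139 = \frac{489}{229}$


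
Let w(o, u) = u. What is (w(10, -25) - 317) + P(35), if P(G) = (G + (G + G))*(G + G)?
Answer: 7008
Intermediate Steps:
P(G) = 6*G² (P(G) = (G + 2*G)*(2*G) = (3*G)*(2*G) = 6*G²)
(w(10, -25) - 317) + P(35) = (-25 - 317) + 6*35² = -342 + 6*1225 = -342 + 7350 = 7008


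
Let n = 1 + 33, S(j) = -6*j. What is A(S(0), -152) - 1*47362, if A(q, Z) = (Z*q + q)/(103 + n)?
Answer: -47362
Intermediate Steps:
n = 34
A(q, Z) = q/137 + Z*q/137 (A(q, Z) = (Z*q + q)/(103 + 34) = (q + Z*q)/137 = (q + Z*q)*(1/137) = q/137 + Z*q/137)
A(S(0), -152) - 1*47362 = (-6*0)*(1 - 152)/137 - 1*47362 = (1/137)*0*(-151) - 47362 = 0 - 47362 = -47362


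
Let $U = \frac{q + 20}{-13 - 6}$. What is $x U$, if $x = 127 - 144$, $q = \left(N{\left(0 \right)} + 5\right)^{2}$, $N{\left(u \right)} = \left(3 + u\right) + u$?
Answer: $\frac{1428}{19} \approx 75.158$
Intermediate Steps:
$N{\left(u \right)} = 3 + 2 u$
$q = 64$ ($q = \left(\left(3 + 2 \cdot 0\right) + 5\right)^{2} = \left(\left(3 + 0\right) + 5\right)^{2} = \left(3 + 5\right)^{2} = 8^{2} = 64$)
$U = - \frac{84}{19}$ ($U = \frac{64 + 20}{-13 - 6} = \frac{84}{-19} = 84 \left(- \frac{1}{19}\right) = - \frac{84}{19} \approx -4.4211$)
$x = -17$ ($x = 127 - 144 = -17$)
$x U = \left(-17\right) \left(- \frac{84}{19}\right) = \frac{1428}{19}$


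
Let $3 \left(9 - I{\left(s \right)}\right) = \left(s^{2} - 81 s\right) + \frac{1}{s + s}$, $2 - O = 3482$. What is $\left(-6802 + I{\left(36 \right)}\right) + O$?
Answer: $- \frac{2102329}{216} \approx -9733.0$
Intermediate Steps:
$O = -3480$ ($O = 2 - 3482 = -3480$)
$I{\left(s \right)} = 9 + 27 s - \frac{s^{2}}{3} - \frac{1}{6 s}$ ($I{\left(s \right)} = 9 - \frac{\left(s^{2} - 81 s\right) + \frac{1}{s + s}}{3} = 9 - \frac{\left(s^{2} - 81 s\right) + \frac{1}{2 s}}{3} = 9 - \frac{s^{2} + \frac{1}{2 s} - 81 s}{3} = 9 - \left(- 27 s + \frac{s^{2}}{3} + \frac{1}{6 s}\right) = 9 + 27 s - \frac{s^{2}}{3} - \frac{1}{6 s}$)
$\left(-6802 + I{\left(36 \right)}\right) + O = \left(-6802 + \left(9 + 27 \cdot 36 - \frac{36^{2}}{3} - \frac{1}{6 \cdot 36}\right)\right) - 3480 = \left(-6802 + \left(9 + 972 - 432 - \frac{1}{216}\right)\right) - 3480 = \left(-6802 + \frac{118583}{216}\right) - 3480 = - \frac{1350649}{216} - 3480 = - \frac{2102329}{216}$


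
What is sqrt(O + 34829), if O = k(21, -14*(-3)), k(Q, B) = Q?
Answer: 5*sqrt(1394) ≈ 186.68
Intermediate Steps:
O = 21
sqrt(O + 34829) = sqrt(21 + 34829) = sqrt(34850) = 5*sqrt(1394)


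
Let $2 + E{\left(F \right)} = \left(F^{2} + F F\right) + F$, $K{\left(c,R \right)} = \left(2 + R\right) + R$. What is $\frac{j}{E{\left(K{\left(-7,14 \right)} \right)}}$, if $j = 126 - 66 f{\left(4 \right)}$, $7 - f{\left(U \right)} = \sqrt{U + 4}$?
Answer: $- \frac{84}{457} + \frac{33 \sqrt{2}}{457} \approx -0.081687$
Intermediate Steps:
$f{\left(U \right)} = 7 - \sqrt{4 + U}$ ($f{\left(U \right)} = 7 - \sqrt{U + 4} = 7 - \sqrt{4 + U}$)
$K{\left(c,R \right)} = 2 + 2 R$
$E{\left(F \right)} = -2 + F + 2 F^{2}$ ($E{\left(F \right)} = -2 + \left(\left(F^{2} + F F\right) + F\right) = -2 + \left(\left(F^{2} + F^{2}\right) + F\right) = -2 + \left(2 F^{2} + F\right) = -2 + \left(F + 2 F^{2}\right) = -2 + F + 2 F^{2}$)
$j = -336 + 132 \sqrt{2}$ ($j = 126 - 66 \left(7 - \sqrt{4 + 4}\right) = 126 - 66 \left(7 - \sqrt{8}\right) = 126 - 66 \left(7 - 2 \sqrt{2}\right) = 126 - \left(462 - 132 \sqrt{2}\right) = -336 + 132 \sqrt{2} \approx -149.32$)
$\frac{j}{E{\left(K{\left(-7,14 \right)} \right)}} = \frac{-336 + 132 \sqrt{2}}{-2 + \left(2 + 2 \cdot 14\right) + 2 \left(2 + 2 \cdot 14\right)^{2}} = \frac{-336 + 132 \sqrt{2}}{-2 + \left(2 + 28\right) + 2 \left(2 + 28\right)^{2}} = \frac{-336 + 132 \sqrt{2}}{-2 + 30 + 2 \cdot 30^{2}} = \frac{-336 + 132 \sqrt{2}}{-2 + 30 + 2 \cdot 900} = \frac{-336 + 132 \sqrt{2}}{-2 + 30 + 1800} = \frac{-336 + 132 \sqrt{2}}{1828} = \left(-336 + 132 \sqrt{2}\right) \frac{1}{1828} = - \frac{84}{457} + \frac{33 \sqrt{2}}{457}$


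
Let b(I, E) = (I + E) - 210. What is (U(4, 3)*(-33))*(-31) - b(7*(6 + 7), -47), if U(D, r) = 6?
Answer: 6304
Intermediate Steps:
b(I, E) = -210 + E + I (b(I, E) = (E + I) - 210 = -210 + E + I)
(U(4, 3)*(-33))*(-31) - b(7*(6 + 7), -47) = (6*(-33))*(-31) - (-210 - 47 + 7*(6 + 7)) = -198*(-31) - (-210 - 47 + 7*13) = 6138 - (-210 - 47 + 91) = 6138 - 1*(-166) = 6138 + 166 = 6304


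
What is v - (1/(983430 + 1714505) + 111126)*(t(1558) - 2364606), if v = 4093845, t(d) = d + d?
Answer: 141602214692327693/539587 ≈ 2.6243e+11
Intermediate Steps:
t(d) = 2*d
v - (1/(983430 + 1714505) + 111126)*(t(1558) - 2364606) = 4093845 - (1/(983430 + 1714505) + 111126)*(2*1558 - 2364606) = 4093845 - (1/2697935 + 111126)*(3116 - 2364606) = 4093845 - (1/2697935 + 111126)*(-2361490) = 4093845 - 299810724811*(-2361490)/2697935 = 4093845 - 1*(-141600005706785678/539587) = 4093845 + 141600005706785678/539587 = 141602214692327693/539587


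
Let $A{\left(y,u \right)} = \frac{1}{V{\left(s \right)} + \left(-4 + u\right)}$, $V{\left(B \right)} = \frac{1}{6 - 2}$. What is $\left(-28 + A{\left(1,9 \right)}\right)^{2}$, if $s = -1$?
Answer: $\frac{341056}{441} \approx 773.37$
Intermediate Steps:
$V{\left(B \right)} = \frac{1}{4}$
$A{\left(y,u \right)} = \frac{1}{- \frac{15}{4} + u}$ ($A{\left(y,u \right)} = \frac{1}{\frac{1}{4} + \left(-4 + u\right)} = \frac{1}{- \frac{15}{4} + u}$)
$\left(-28 + A{\left(1,9 \right)}\right)^{2} = \left(-28 + \frac{4}{-15 + 4 \cdot 9}\right)^{2} = \left(-28 + \frac{4}{-15 + 36}\right)^{2} = \left(-28 + \frac{4}{21}\right)^{2} = \left(- \frac{584}{21}\right)^{2} = \frac{341056}{441}$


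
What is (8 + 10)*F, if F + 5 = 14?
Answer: 162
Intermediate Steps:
F = 9 (F = -5 + 14 = 9)
(8 + 10)*F = (8 + 10)*9 = 18*9 = 162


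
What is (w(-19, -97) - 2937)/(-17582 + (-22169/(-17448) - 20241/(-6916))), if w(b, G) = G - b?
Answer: 6996560760/40790767777 ≈ 0.17152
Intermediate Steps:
(w(-19, -97) - 2937)/(-17582 + (-22169/(-17448) - 20241/(-6916))) = ((-97 - 1*(-19)) - 2937)/(-17582 + (-22169/(-17448) - 20241/(-6916))) = ((-97 + 19) - 2937)/(-17582 + (-22169*(-1/17448) - 20241*(-1/6916))) = (-78 - 2937)/(-17582 + (22169/17448 + 1557/532)) = -3015/(-17582 + 9740111/2320584) = -3015/(-40790767777/2320584) = -3015*(-2320584/40790767777) = 6996560760/40790767777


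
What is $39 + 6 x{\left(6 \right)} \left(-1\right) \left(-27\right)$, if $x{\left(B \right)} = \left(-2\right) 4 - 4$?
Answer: $-1905$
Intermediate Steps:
$x{\left(B \right)} = -12$ ($x{\left(B \right)} = -8 - 4 = -12$)
$39 + 6 x{\left(6 \right)} \left(-1\right) \left(-27\right) = 39 + 6 \left(-12\right) \left(-1\right) \left(-27\right) = 39 + \left(-72\right) \left(-1\right) \left(-27\right) = 39 + 72 \left(-27\right) = 39 - 1944 = -1905$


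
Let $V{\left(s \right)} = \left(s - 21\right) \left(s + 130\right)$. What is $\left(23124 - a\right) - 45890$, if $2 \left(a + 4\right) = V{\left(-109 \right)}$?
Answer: $-21397$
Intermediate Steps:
$V{\left(s \right)} = \left(-21 + s\right) \left(130 + s\right)$
$a = -1369$ ($a = -4 + \frac{-2730 + \left(-109\right)^{2} + 109 \left(-109\right)}{2} = -4 + \frac{-2730 + 11881 - 11881}{2} = -4 + \frac{1}{2} \left(-2730\right) = -4 - 1365 = -1369$)
$\left(23124 - a\right) - 45890 = \left(23124 - -1369\right) - 45890 = \left(23124 + 1369\right) - 45890 = 24493 - 45890 = -21397$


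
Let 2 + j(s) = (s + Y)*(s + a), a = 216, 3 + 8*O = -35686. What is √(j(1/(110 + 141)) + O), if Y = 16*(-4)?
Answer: I*√18433104146/1004 ≈ 135.23*I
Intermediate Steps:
O = -35689/8 (O = -3/8 + (⅛)*(-35686) = -3/8 - 17843/4 = -35689/8 ≈ -4461.1)
Y = -64
j(s) = -2 + (-64 + s)*(216 + s) (j(s) = -2 + (s - 64)*(s + 216) = -2 + (-64 + s)*(216 + s))
√(j(1/(110 + 141)) + O) = √((-13826 + (1/(110 + 141))² + 152/(110 + 141)) - 35689/8) = √((-13826 + (1/251)² + 152/251) - 35689/8) = √((-13826 + (1/251)² + 152*(1/251)) - 35689/8) = √((-13826 + 1/63001 + 152/251) - 35689/8) = √(-871013673/63001 - 35689/8) = √(-9216552073/504008) = I*√18433104146/1004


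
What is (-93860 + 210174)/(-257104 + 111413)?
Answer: -116314/145691 ≈ -0.79836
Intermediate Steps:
(-93860 + 210174)/(-257104 + 111413) = 116314/(-145691) = 116314*(-1/145691) = -116314/145691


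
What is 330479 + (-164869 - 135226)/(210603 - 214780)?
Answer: 1380710878/4177 ≈ 3.3055e+5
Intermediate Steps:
330479 + (-164869 - 135226)/(210603 - 214780) = 330479 - 300095/(-4177) = 330479 - 300095*(-1/4177) = 330479 + 300095/4177 = 1380710878/4177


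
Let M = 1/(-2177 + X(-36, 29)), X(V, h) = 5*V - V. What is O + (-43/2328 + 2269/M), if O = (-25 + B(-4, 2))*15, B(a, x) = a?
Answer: -12261073195/2328 ≈ -5.2668e+6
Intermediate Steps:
X(V, h) = 4*V
M = -1/2321 (M = 1/(-2177 + 4*(-36)) = 1/(-2177 - 144) = 1/(-2321) = -1/2321 ≈ -0.00043085)
O = -435 (O = (-25 - 4)*15 = -29*15 = -435)
O + (-43/2328 + 2269/M) = -435 + (-43/2328 + 2269/(-1/2321)) = -435 + (-43*1/2328 + 2269*(-2321)) = -435 + (-43/2328 - 5266349) = -435 - 12260060515/2328 = -12261073195/2328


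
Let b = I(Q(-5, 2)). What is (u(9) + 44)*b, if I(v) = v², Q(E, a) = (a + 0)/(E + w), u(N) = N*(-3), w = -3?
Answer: 17/16 ≈ 1.0625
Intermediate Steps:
u(N) = -3*N
Q(E, a) = a/(-3 + E) (Q(E, a) = (a + 0)/(E - 3) = a/(-3 + E))
b = 1/16 (b = (2/(-3 - 5))² = (2/(-8))² = (2*(-⅛))² = (-¼)² = 1/16 ≈ 0.062500)
(u(9) + 44)*b = (-3*9 + 44)*(1/16) = (-27 + 44)*(1/16) = 17*(1/16) = 17/16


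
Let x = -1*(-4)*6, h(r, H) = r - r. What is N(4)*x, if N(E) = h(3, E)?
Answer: 0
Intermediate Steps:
h(r, H) = 0
N(E) = 0
x = 24 (x = 4*6 = 24)
N(4)*x = 0*24 = 0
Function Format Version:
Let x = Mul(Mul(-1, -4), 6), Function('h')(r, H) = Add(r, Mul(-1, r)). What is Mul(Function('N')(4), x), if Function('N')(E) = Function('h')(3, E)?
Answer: 0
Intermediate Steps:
Function('h')(r, H) = 0
Function('N')(E) = 0
x = 24 (x = Mul(4, 6) = 24)
Mul(Function('N')(4), x) = Mul(0, 24) = 0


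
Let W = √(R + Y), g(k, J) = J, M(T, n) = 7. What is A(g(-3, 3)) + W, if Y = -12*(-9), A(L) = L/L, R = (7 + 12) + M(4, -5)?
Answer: 1 + √134 ≈ 12.576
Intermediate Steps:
R = 26 (R = (7 + 12) + 7 = 19 + 7 = 26)
A(L) = 1
Y = 108
W = √134 (W = √(26 + 108) = √134 ≈ 11.576)
A(g(-3, 3)) + W = 1 + √134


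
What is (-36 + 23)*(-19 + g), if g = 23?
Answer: -52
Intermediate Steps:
(-36 + 23)*(-19 + g) = (-36 + 23)*(-19 + 23) = -13*4 = -52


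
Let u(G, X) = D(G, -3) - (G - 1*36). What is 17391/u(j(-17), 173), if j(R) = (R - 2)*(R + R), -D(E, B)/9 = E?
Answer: -1581/584 ≈ -2.7072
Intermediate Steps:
D(E, B) = -9*E
j(R) = 2*R*(-2 + R) (j(R) = (-2 + R)*(2*R) = 2*R*(-2 + R))
u(G, X) = 36 - 10*G (u(G, X) = -9*G - (G - 1*36) = -9*G - (G - 36) = -9*G - (-36 + G) = -9*G + (36 - G) = 36 - 10*G)
17391/u(j(-17), 173) = 17391/(36 - 20*(-17)*(-2 - 17)) = 17391/(36 - 20*(-17)*(-19)) = 17391/(36 - 10*646) = 17391/(36 - 6460) = 17391/(-6424) = 17391*(-1/6424) = -1581/584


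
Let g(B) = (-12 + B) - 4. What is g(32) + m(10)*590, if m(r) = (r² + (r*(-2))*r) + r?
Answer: -53084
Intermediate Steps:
m(r) = r - r² (m(r) = (r² + (-2*r)*r) + r = (r² - 2*r²) + r = -r² + r = r - r²)
g(B) = -16 + B
g(32) + m(10)*590 = (-16 + 32) + (10*(1 - 1*10))*590 = 16 + (10*(1 - 10))*590 = 16 + (10*(-9))*590 = 16 - 90*590 = 16 - 53100 = -53084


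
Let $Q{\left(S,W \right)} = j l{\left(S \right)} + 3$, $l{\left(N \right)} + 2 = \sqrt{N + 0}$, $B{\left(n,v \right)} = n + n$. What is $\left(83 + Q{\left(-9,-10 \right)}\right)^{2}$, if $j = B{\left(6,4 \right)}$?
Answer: $2548 + 4464 i \approx 2548.0 + 4464.0 i$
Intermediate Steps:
$B{\left(n,v \right)} = 2 n$
$j = 12$ ($j = 2 \cdot 6 = 12$)
$l{\left(N \right)} = -2 + \sqrt{N}$ ($l{\left(N \right)} = -2 + \sqrt{N + 0} = -2 + \sqrt{N}$)
$Q{\left(S,W \right)} = -21 + 12 \sqrt{S}$ ($Q{\left(S,W \right)} = 12 \left(-2 + \sqrt{S}\right) + 3 = \left(-24 + 12 \sqrt{S}\right) + 3 = -21 + 12 \sqrt{S}$)
$\left(83 + Q{\left(-9,-10 \right)}\right)^{2} = \left(83 - \left(21 - 12 \sqrt{-9}\right)\right)^{2} = \left(83 - \left(21 - 12 \cdot 3 i\right)\right)^{2} = \left(83 - \left(21 - 36 i\right)\right)^{2} = \left(62 + 36 i\right)^{2}$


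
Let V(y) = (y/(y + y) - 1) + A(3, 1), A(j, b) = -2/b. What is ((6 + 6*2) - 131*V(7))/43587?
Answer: 691/87174 ≈ 0.0079267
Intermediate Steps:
V(y) = -5/2 (V(y) = (y/(y + y) - 1) - 2/1 = (y/((2*y)) - 1) - 2*1 = (y*(1/(2*y)) - 1) - 2 = (1/2 - 1) - 2 = -1/2 - 2 = -5/2)
((6 + 6*2) - 131*V(7))/43587 = ((6 + 6*2) - 131*(-5/2))/43587 = ((6 + 12) + 655/2)*(1/43587) = (18 + 655/2)*(1/43587) = (691/2)*(1/43587) = 691/87174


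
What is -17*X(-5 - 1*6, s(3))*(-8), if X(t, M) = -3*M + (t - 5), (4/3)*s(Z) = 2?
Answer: -2788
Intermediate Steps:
s(Z) = 3/2 (s(Z) = (¾)*2 = 3/2)
X(t, M) = -5 + t - 3*M (X(t, M) = -3*M + (-5 + t) = -5 + t - 3*M)
-17*X(-5 - 1*6, s(3))*(-8) = -17*(-5 + (-5 - 1*6) - 3*3/2)*(-8) = -17*(-5 + (-5 - 6) - 9/2)*(-8) = -17*(-5 - 11 - 9/2)*(-8) = -17*(-41/2)*(-8) = (697/2)*(-8) = -2788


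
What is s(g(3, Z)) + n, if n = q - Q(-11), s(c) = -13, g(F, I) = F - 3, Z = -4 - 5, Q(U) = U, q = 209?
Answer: 207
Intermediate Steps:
Z = -9
g(F, I) = -3 + F
n = 220 (n = 209 - 1*(-11) = 209 + 11 = 220)
s(g(3, Z)) + n = -13 + 220 = 207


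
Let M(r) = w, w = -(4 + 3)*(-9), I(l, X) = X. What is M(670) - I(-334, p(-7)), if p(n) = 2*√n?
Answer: 63 - 2*I*√7 ≈ 63.0 - 5.2915*I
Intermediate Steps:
w = 63 (w = -7*(-9) = -1*(-63) = 63)
M(r) = 63
M(670) - I(-334, p(-7)) = 63 - 2*√(-7) = 63 - 2*I*√7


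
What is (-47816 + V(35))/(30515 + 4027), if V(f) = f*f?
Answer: -46591/34542 ≈ -1.3488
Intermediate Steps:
V(f) = f²
(-47816 + V(35))/(30515 + 4027) = (-47816 + 35²)/(30515 + 4027) = (-47816 + 1225)/34542 = -46591*1/34542 = -46591/34542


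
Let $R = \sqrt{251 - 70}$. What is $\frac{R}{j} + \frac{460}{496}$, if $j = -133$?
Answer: $\frac{115}{124} - \frac{\sqrt{181}}{133} \approx 0.82626$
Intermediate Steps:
$R = \sqrt{181} \approx 13.454$
$\frac{R}{j} + \frac{460}{496} = \frac{\sqrt{181}}{-133} + \frac{460}{496} = \sqrt{181} \left(- \frac{1}{133}\right) + 460 \cdot \frac{1}{496} = - \frac{\sqrt{181}}{133} + \frac{115}{124} = \frac{115}{124} - \frac{\sqrt{181}}{133}$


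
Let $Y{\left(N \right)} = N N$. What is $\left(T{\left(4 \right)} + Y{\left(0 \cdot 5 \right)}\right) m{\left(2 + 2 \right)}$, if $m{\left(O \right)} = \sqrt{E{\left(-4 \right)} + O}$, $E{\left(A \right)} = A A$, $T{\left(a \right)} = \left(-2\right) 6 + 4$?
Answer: $- 16 \sqrt{5} \approx -35.777$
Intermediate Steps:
$T{\left(a \right)} = -8$ ($T{\left(a \right)} = -12 + 4 = -8$)
$E{\left(A \right)} = A^{2}$
$Y{\left(N \right)} = N^{2}$
$m{\left(O \right)} = \sqrt{16 + O}$ ($m{\left(O \right)} = \sqrt{\left(-4\right)^{2} + O} = \sqrt{16 + O}$)
$\left(T{\left(4 \right)} + Y{\left(0 \cdot 5 \right)}\right) m{\left(2 + 2 \right)} = \left(-8 + \left(0 \cdot 5\right)^{2}\right) \sqrt{16 + \left(2 + 2\right)} = \left(-8 + 0^{2}\right) \sqrt{16 + 4} = \left(-8 + 0\right) \sqrt{20} = - 8 \cdot 2 \sqrt{5} = - 16 \sqrt{5}$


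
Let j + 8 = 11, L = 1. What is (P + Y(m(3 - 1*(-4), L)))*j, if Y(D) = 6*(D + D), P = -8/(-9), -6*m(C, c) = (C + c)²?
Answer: -1144/3 ≈ -381.33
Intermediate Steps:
m(C, c) = -(C + c)²/6
P = 8/9 (P = -8*(-⅑) = 8/9 ≈ 0.88889)
j = 3 (j = -8 + 11 = 3)
Y(D) = 12*D (Y(D) = 6*(2*D) = 12*D)
(P + Y(m(3 - 1*(-4), L)))*j = (8/9 + 12*(-((3 - 1*(-4)) + 1)²/6))*3 = (8/9 + 12*(-((3 + 4) + 1)²/6))*3 = (8/9 + 12*(-(7 + 1)²/6))*3 = (8/9 + 12*(-⅙*8²))*3 = (8/9 + 12*(-⅙*64))*3 = (8/9 + 12*(-32/3))*3 = (8/9 - 128)*3 = -1144/9*3 = -1144/3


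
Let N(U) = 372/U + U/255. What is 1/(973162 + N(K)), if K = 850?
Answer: 1275/1240786358 ≈ 1.0276e-6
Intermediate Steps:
N(U) = 372/U + U/255 (N(U) = 372/U + U*(1/255) = 372/U + U/255)
1/(973162 + N(K)) = 1/(973162 + (372/850 + (1/255)*850)) = 1/(973162 + (372*(1/850) + 10/3)) = 1/(973162 + (186/425 + 10/3)) = 1/(973162 + 4808/1275) = 1/(1240786358/1275) = 1275/1240786358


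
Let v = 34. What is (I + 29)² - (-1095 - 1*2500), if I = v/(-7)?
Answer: 204716/49 ≈ 4177.9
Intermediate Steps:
I = -34/7 (I = 34/(-7) = 34*(-⅐) = -34/7 ≈ -4.8571)
(I + 29)² - (-1095 - 1*2500) = (-34/7 + 29)² - (-1095 - 1*2500) = (169/7)² - (-1095 - 2500) = 28561/49 - 1*(-3595) = 28561/49 + 3595 = 204716/49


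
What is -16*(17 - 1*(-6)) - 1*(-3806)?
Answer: 3438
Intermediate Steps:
-16*(17 - 1*(-6)) - 1*(-3806) = -16*(17 + 6) + 3806 = -16*23 + 3806 = -368 + 3806 = 3438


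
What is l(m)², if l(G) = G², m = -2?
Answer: 16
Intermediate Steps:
l(m)² = ((-2)²)² = 4² = 16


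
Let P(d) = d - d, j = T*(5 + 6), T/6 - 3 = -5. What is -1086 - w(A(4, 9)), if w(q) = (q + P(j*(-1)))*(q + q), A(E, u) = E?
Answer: -1118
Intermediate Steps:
T = -12 (T = 18 + 6*(-5) = 18 - 30 = -12)
j = -132 (j = -12*(5 + 6) = -12*11 = -132)
P(d) = 0
w(q) = 2*q² (w(q) = (q + 0)*(q + q) = q*(2*q) = 2*q²)
-1086 - w(A(4, 9)) = -1086 - 2*4² = -1086 - 2*16 = -1086 - 1*32 = -1086 - 32 = -1118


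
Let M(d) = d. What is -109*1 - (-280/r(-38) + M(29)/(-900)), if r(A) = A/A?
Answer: 153929/900 ≈ 171.03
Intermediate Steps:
r(A) = 1
-109*1 - (-280/r(-38) + M(29)/(-900)) = -109*1 - (-280/1 + 29/(-900)) = -109 - (-280*1 + 29*(-1/900)) = -109 - (-280 - 29/900) = -109 - 1*(-252029/900) = -109 + 252029/900 = 153929/900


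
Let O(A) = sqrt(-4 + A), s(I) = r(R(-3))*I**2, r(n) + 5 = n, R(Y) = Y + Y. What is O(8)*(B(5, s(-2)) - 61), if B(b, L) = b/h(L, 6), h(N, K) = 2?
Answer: -117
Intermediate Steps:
R(Y) = 2*Y
r(n) = -5 + n
s(I) = -11*I**2 (s(I) = (-5 + 2*(-3))*I**2 = (-5 - 6)*I**2 = -11*I**2)
B(b, L) = b/2
O(8)*(B(5, s(-2)) - 61) = sqrt(-4 + 8)*((1/2)*5 - 61) = sqrt(4)*(5/2 - 61) = 2*(-117/2) = -117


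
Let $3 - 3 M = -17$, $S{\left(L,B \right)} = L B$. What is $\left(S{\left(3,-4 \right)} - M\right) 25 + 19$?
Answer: $- \frac{1343}{3} \approx -447.67$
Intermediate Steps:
$S{\left(L,B \right)} = B L$
$M = \frac{20}{3}$ ($M = 1 - - \frac{17}{3} = 1 + \frac{17}{3} = \frac{20}{3} \approx 6.6667$)
$\left(S{\left(3,-4 \right)} - M\right) 25 + 19 = \left(\left(-4\right) 3 - \frac{20}{3}\right) 25 + 19 = \left(-12 - \frac{20}{3}\right) 25 + 19 = \left(- \frac{56}{3}\right) 25 + 19 = - \frac{1400}{3} + 19 = - \frac{1343}{3}$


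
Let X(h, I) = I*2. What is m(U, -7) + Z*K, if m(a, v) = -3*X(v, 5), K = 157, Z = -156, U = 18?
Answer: -24522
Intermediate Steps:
X(h, I) = 2*I
m(a, v) = -30 (m(a, v) = -6*5 = -3*10 = -30)
m(U, -7) + Z*K = -30 - 156*157 = -30 - 24492 = -24522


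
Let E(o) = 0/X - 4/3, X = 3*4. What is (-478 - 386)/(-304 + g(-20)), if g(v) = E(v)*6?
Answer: 36/13 ≈ 2.7692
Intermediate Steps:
X = 12
E(o) = -4/3 (E(o) = 0/12 - 4/3 = 0*(1/12) - 4*⅓ = 0 - 4/3 = -4/3)
g(v) = -8 (g(v) = -4/3*6 = -8)
(-478 - 386)/(-304 + g(-20)) = (-478 - 386)/(-304 - 8) = -864/(-312) = -864*(-1/312) = 36/13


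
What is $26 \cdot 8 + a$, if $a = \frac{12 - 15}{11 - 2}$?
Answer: $\frac{623}{3} \approx 207.67$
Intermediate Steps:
$a = - \frac{1}{3}$ ($a = - \frac{3}{9} = \left(-3\right) \frac{1}{9} = - \frac{1}{3} \approx -0.33333$)
$26 \cdot 8 + a = 26 \cdot 8 - \frac{1}{3} = 208 - \frac{1}{3} = \frac{623}{3}$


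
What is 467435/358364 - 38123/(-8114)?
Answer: 8727339181/1453882748 ≈ 6.0028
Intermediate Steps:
467435/358364 - 38123/(-8114) = 467435*(1/358364) - 38123*(-1/8114) = 467435/358364 + 38123/8114 = 8727339181/1453882748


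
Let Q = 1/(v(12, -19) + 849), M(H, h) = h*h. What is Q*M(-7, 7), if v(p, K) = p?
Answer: 7/123 ≈ 0.056911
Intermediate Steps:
M(H, h) = h²
Q = 1/861 (Q = 1/(12 + 849) = 1/861 ≈ 0.0011614)
Q*M(-7, 7) = (1/861)*7² = (1/861)*49 = 7/123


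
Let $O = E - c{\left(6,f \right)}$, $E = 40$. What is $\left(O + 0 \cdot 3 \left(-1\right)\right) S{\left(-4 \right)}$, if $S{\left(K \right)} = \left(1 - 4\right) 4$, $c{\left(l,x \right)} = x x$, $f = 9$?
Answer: $492$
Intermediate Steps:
$c{\left(l,x \right)} = x^{2}$
$S{\left(K \right)} = -12$ ($S{\left(K \right)} = \left(-3\right) 4 = -12$)
$O = -41$ ($O = 40 - 9^{2} = 40 - 81 = -41$)
$\left(O + 0 \cdot 3 \left(-1\right)\right) S{\left(-4 \right)} = \left(-41 + 0 \cdot 3 \left(-1\right)\right) \left(-12\right) = \left(-41 + 0 \left(-1\right)\right) \left(-12\right) = \left(-41 + 0\right) \left(-12\right) = \left(-41\right) \left(-12\right) = 492$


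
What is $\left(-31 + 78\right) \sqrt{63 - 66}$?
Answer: $47 i \sqrt{3} \approx 81.406 i$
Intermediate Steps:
$\left(-31 + 78\right) \sqrt{63 - 66} = 47 \sqrt{-3} = 47 i \sqrt{3}$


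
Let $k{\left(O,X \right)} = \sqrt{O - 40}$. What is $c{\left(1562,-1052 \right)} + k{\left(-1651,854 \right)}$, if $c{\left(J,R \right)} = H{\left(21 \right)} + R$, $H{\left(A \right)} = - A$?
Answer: $-1073 + i \sqrt{1691} \approx -1073.0 + 41.122 i$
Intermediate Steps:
$c{\left(J,R \right)} = -21 + R$ ($c{\left(J,R \right)} = \left(-1\right) 21 + R = -21 + R$)
$k{\left(O,X \right)} = \sqrt{-40 + O}$
$c{\left(1562,-1052 \right)} + k{\left(-1651,854 \right)} = \left(-21 - 1052\right) + \sqrt{-40 - 1651} = -1073 + \sqrt{-1691} = -1073 + i \sqrt{1691}$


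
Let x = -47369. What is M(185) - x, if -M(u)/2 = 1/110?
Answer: 2605294/55 ≈ 47369.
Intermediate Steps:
M(u) = -1/55 (M(u) = -2/110 = -2*1/110 = -1/55)
M(185) - x = -1/55 - 1*(-47369) = -1/55 + 47369 = 2605294/55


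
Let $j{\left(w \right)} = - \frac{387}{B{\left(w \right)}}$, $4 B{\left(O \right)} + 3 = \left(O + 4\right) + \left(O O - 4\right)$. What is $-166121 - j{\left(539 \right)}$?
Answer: $- \frac{16116892783}{97019} \approx -1.6612 \cdot 10^{5}$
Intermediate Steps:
$B{\left(O \right)} = - \frac{3}{4} + \frac{O}{4} + \frac{O^{2}}{4}$ ($B{\left(O \right)} = - \frac{3}{4} + \frac{\left(O + 4\right) + \left(O O - 4\right)}{4} = - \frac{3}{4} + \frac{\left(4 + O\right) + \left(O^{2} - 4\right)}{4} = - \frac{3}{4} + \frac{\left(4 + O\right) + \left(-4 + O^{2}\right)}{4} = - \frac{3}{4} + \frac{O + O^{2}}{4} = - \frac{3}{4} + \left(\frac{O}{4} + \frac{O^{2}}{4}\right) = - \frac{3}{4} + \frac{O}{4} + \frac{O^{2}}{4}$)
$j{\left(w \right)} = - \frac{387}{- \frac{3}{4} + \frac{w}{4} + \frac{w^{2}}{4}}$
$-166121 - j{\left(539 \right)} = -166121 - - \frac{1548}{-3 + 539 + 539^{2}} = -166121 - - \frac{1548}{-3 + 539 + 290521} = -166121 - - \frac{1548}{291057} = -166121 - \left(-1548\right) \frac{1}{291057} = -166121 - - \frac{516}{97019} = -166121 + \frac{516}{97019} = - \frac{16116892783}{97019}$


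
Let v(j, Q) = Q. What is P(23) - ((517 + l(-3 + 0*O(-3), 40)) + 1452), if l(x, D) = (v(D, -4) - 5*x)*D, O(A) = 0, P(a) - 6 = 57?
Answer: -2346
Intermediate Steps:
P(a) = 63 (P(a) = 6 + 57 = 63)
l(x, D) = D*(-4 - 5*x) (l(x, D) = (-4 - 5*x)*D = D*(-4 - 5*x))
P(23) - ((517 + l(-3 + 0*O(-3), 40)) + 1452) = 63 - ((517 - 1*40*(4 + 5*(-3 + 0*0))) + 1452) = 63 - ((517 - 1*40*(4 + 5*(-3 + 0))) + 1452) = 63 - ((517 - 1*40*(4 + 5*(-3))) + 1452) = 63 - ((517 - 1*40*(4 - 15)) + 1452) = 63 - ((517 - 1*40*(-11)) + 1452) = 63 - ((517 + 440) + 1452) = 63 - (957 + 1452) = 63 - 1*2409 = 63 - 2409 = -2346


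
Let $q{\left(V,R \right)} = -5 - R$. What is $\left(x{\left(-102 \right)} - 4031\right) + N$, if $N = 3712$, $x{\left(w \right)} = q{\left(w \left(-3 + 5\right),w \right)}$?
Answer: $-222$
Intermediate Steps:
$x{\left(w \right)} = -5 - w$
$\left(x{\left(-102 \right)} - 4031\right) + N = \left(\left(-5 - -102\right) - 4031\right) + 3712 = \left(\left(-5 + 102\right) + \left(-4133 + 102\right)\right) + 3712 = \left(97 - 4031\right) + 3712 = -3934 + 3712 = -222$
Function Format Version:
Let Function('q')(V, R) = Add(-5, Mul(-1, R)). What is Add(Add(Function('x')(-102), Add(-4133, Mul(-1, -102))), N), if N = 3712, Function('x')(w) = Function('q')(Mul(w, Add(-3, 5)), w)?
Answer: -222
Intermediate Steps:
Function('x')(w) = Add(-5, Mul(-1, w))
Add(Add(Function('x')(-102), Add(-4133, Mul(-1, -102))), N) = Add(Add(Add(-5, Mul(-1, -102)), Add(-4133, Mul(-1, -102))), 3712) = Add(Add(Add(-5, 102), Add(-4133, 102)), 3712) = Add(Add(97, -4031), 3712) = Add(-3934, 3712) = -222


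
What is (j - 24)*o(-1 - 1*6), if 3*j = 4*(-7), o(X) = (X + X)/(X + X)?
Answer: -100/3 ≈ -33.333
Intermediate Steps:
o(X) = 1 (o(X) = (2*X)/((2*X)) = (2*X)*(1/(2*X)) = 1)
j = -28/3 (j = (4*(-7))/3 = (⅓)*(-28) = -28/3 ≈ -9.3333)
(j - 24)*o(-1 - 1*6) = (-28/3 - 24)*1 = -100/3*1 = -100/3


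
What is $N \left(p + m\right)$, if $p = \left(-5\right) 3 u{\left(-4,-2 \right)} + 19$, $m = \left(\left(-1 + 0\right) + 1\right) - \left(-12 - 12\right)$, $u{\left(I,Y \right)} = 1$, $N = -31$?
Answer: $-868$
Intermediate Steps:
$m = 24$ ($m = \left(-1 + 1\right) - \left(-12 - 12\right) = 0 - -24 = 0 + 24 = 24$)
$p = 4$ ($p = \left(-5\right) 3 \cdot 1 + 19 = \left(-15\right) 1 + 19 = -15 + 19 = 4$)
$N \left(p + m\right) = - 31 \left(4 + 24\right) = \left(-31\right) 28 = -868$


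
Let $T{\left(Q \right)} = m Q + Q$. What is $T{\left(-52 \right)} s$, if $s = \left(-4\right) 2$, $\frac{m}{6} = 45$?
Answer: $112736$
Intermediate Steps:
$m = 270$ ($m = 6 \cdot 45 = 270$)
$T{\left(Q \right)} = 271 Q$ ($T{\left(Q \right)} = 270 Q + Q = 271 Q$)
$s = -8$
$T{\left(-52 \right)} s = 271 \left(-52\right) \left(-8\right) = \left(-14092\right) \left(-8\right) = 112736$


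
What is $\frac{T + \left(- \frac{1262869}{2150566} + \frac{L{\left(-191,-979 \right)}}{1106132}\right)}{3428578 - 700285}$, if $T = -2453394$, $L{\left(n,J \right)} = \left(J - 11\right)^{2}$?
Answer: $- \frac{1459039288268918159}{1622522579648613654} \approx -0.89924$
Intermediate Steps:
$L{\left(n,J \right)} = \left(-11 + J\right)^{2}$
$\frac{T + \left(- \frac{1262869}{2150566} + \frac{L{\left(-191,-979 \right)}}{1106132}\right)}{3428578 - 700285} = \frac{-2453394 - \left(\frac{1262869}{2150566} - \frac{\left(-11 - 979\right)^{2}}{1106132}\right)}{3428578 - 700285} = \frac{-2453394 - \left(\frac{1262869}{2150566} - \left(-990\right)^{2} \cdot \frac{1}{1106132}\right)}{2728293} = \left(-2453394 + \left(- \frac{1262869}{2150566} + 980100 \cdot \frac{1}{1106132}\right)\right) \frac{1}{2728293} = \left(-2453394 + \left(- \frac{1262869}{2150566} + \frac{245025}{276533}\right)\right) \frac{1}{2728293} = \left(-2453394 + \frac{177717480973}{594702467678}\right) \frac{1}{2728293} = \left(- \frac{1459039288268918159}{594702467678}\right) \frac{1}{2728293} = - \frac{1459039288268918159}{1622522579648613654}$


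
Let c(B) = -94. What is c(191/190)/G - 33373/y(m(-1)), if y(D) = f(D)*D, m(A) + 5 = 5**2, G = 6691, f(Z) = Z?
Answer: -223336343/2676400 ≈ -83.447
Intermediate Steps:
m(A) = 20 (m(A) = -5 + 5**2 = -5 + 25 = 20)
y(D) = D**2 (y(D) = D*D = D**2)
c(191/190)/G - 33373/y(m(-1)) = -94/6691 - 33373/(20**2) = -94*1/6691 - 33373/400 = -94/6691 - 33373*1/400 = -94/6691 - 33373/400 = -223336343/2676400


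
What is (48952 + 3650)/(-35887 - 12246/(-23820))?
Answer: -6328180/4317253 ≈ -1.4658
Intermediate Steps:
(48952 + 3650)/(-35887 - 12246/(-23820)) = 52602/(-35887 - 12246*(-1/23820)) = 52602/(-35887 + 2041/3970) = 52602/(-142469349/3970) = 52602*(-3970/142469349) = -6328180/4317253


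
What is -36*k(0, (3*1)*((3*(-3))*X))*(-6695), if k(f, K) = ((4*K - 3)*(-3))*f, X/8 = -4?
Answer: 0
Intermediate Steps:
X = -32 (X = 8*(-4) = -32)
k(f, K) = f*(9 - 12*K) (k(f, K) = ((-3 + 4*K)*(-3))*f = (9 - 12*K)*f = f*(9 - 12*K))
-36*k(0, (3*1)*((3*(-3))*X))*(-6695) = -108*0*(3 - 4*3*1*(3*(-3))*(-32))*(-6695) = -108*0*(3 - 12*(-9*(-32)))*(-6695) = -108*0*(3 - 12*288)*(-6695) = -108*0*(3 - 4*864)*(-6695) = -108*0*(3 - 3456)*(-6695) = -108*0*(-3453)*(-6695) = -36*0*(-6695) = 0*(-6695) = 0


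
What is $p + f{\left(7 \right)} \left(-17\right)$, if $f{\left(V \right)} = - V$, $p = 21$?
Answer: $140$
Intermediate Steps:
$p + f{\left(7 \right)} \left(-17\right) = 21 + \left(-1\right) 7 \left(-17\right) = 21 - -119 = 21 + 119 = 140$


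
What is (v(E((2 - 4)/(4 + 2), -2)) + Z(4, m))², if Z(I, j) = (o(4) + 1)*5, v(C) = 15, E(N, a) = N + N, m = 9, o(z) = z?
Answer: 1600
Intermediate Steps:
E(N, a) = 2*N
Z(I, j) = 25 (Z(I, j) = (4 + 1)*5 = 5*5 = 25)
(v(E((2 - 4)/(4 + 2), -2)) + Z(4, m))² = (15 + 25)² = 40² = 1600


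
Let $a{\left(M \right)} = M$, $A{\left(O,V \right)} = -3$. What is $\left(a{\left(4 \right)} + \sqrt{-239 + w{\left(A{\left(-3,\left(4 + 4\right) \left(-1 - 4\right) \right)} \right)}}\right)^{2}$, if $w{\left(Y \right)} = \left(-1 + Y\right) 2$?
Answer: $\left(4 + i \sqrt{247}\right)^{2} \approx -231.0 + 125.73 i$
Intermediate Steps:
$w{\left(Y \right)} = -2 + 2 Y$
$\left(a{\left(4 \right)} + \sqrt{-239 + w{\left(A{\left(-3,\left(4 + 4\right) \left(-1 - 4\right) \right)} \right)}}\right)^{2} = \left(4 + \sqrt{-239 + \left(-2 + 2 \left(-3\right)\right)}\right)^{2} = \left(4 + \sqrt{-239 - 8}\right)^{2} = \left(4 + \sqrt{-247}\right)^{2} = \left(4 + i \sqrt{247}\right)^{2}$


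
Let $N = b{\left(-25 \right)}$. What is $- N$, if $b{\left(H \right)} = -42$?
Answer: $42$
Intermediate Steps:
$N = -42$
$- N = \left(-1\right) \left(-42\right) = 42$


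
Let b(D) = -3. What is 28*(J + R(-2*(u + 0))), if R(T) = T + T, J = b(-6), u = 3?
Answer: -420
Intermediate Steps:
J = -3
R(T) = 2*T
28*(J + R(-2*(u + 0))) = 28*(-3 + 2*(-2*(3 + 0))) = 28*(-3 + 2*(-2*3)) = 28*(-3 + 2*(-6)) = 28*(-3 - 12) = 28*(-15) = -420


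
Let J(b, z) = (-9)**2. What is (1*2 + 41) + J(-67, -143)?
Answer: 124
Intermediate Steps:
J(b, z) = 81
(1*2 + 41) + J(-67, -143) = (1*2 + 41) + 81 = (2 + 41) + 81 = 43 + 81 = 124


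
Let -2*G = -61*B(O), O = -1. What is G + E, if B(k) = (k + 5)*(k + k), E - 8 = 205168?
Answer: 204932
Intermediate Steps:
E = 205176 (E = 8 + 205168 = 205176)
B(k) = 2*k*(5 + k) (B(k) = (5 + k)*(2*k) = 2*k*(5 + k))
G = -244 (G = -(-61)*2*(-1)*(5 - 1)/2 = -(-61)*2*(-1)*4/2 = -(-61)*(-8)/2 = -½*488 = -244)
G + E = -244 + 205176 = 204932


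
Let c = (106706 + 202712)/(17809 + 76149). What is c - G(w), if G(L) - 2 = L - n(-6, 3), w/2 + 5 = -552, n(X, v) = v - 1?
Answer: 52489315/46979 ≈ 1117.3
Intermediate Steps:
n(X, v) = -1 + v
w = -1114 (w = -10 + 2*(-552) = -10 - 1104 = -1114)
c = 154709/46979 (c = 309418/93958 = 309418*(1/93958) = 154709/46979 ≈ 3.2932)
G(L) = L (G(L) = 2 + (L - (-1 + 3)) = 2 + (L - 1*2) = 2 + (L - 2) = 2 + (-2 + L) = L)
c - G(w) = 154709/46979 - 1*(-1114) = 154709/46979 + 1114 = 52489315/46979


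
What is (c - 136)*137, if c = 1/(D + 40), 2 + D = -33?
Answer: -93023/5 ≈ -18605.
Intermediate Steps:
D = -35 (D = -2 - 33 = -35)
c = ⅕ (c = 1/(-35 + 40) = 1/5 = ⅕ ≈ 0.20000)
(c - 136)*137 = (⅕ - 136)*137 = -679/5*137 = -93023/5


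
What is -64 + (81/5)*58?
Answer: 4378/5 ≈ 875.60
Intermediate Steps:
-64 + (81/5)*58 = -64 + 4698/5 = 4378/5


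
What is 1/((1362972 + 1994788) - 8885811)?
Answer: -1/5528051 ≈ -1.8090e-7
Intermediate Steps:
1/((1362972 + 1994788) - 8885811) = 1/(3357760 - 8885811) = 1/(-5528051) = -1/5528051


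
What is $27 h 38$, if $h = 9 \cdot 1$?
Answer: $9234$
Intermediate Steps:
$h = 9$
$27 h 38 = 27 \cdot 9 \cdot 38 = 243 \cdot 38 = 9234$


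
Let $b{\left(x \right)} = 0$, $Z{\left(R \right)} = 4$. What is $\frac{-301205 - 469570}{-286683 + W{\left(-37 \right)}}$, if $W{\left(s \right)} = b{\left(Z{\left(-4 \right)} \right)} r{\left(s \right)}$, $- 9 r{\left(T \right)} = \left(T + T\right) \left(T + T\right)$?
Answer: $\frac{256925}{95561} \approx 2.6886$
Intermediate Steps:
$r{\left(T \right)} = - \frac{4 T^{2}}{9}$ ($r{\left(T \right)} = - \frac{\left(T + T\right) \left(T + T\right)}{9} = - \frac{2 T 2 T}{9} = - \frac{4 T^{2}}{9}$)
$W{\left(s \right)} = 0$ ($W{\left(s \right)} = 0 \left(- \frac{4 s^{2}}{9}\right) = 0$)
$\frac{-301205 - 469570}{-286683 + W{\left(-37 \right)}} = \frac{-301205 - 469570}{-286683 + 0} = - \frac{770775}{-286683} = \left(-770775\right) \left(- \frac{1}{286683}\right) = \frac{256925}{95561}$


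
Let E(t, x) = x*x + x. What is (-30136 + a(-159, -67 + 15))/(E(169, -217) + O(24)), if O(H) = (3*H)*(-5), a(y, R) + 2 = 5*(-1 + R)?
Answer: -30403/46512 ≈ -0.65366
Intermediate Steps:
a(y, R) = -7 + 5*R (a(y, R) = -2 + 5*(-1 + R) = -2 + (-5 + 5*R) = -7 + 5*R)
O(H) = -15*H
E(t, x) = x + x² (E(t, x) = x² + x = x + x²)
(-30136 + a(-159, -67 + 15))/(E(169, -217) + O(24)) = (-30136 + (-7 + 5*(-67 + 15)))/(-217*(1 - 217) - 15*24) = (-30136 + (-7 + 5*(-52)))/(-217*(-216) - 360) = (-30136 + (-7 - 260))/(46872 - 360) = (-30136 - 267)/46512 = -30403*1/46512 = -30403/46512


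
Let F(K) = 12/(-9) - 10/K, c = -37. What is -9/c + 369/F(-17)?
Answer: -695961/1406 ≈ -494.99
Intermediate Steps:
F(K) = -4/3 - 10/K (F(K) = 12*(-⅑) - 10/K = -4/3 - 10/K)
-9/c + 369/F(-17) = -9/(-37) + 369/(-4/3 - 10/(-17)) = -9*(-1/37) + 369/(-4/3 - 10*(-1/17)) = 9/37 + 369/(-4/3 + 10/17) = 9/37 + 369/(-38/51) = 9/37 + 369*(-51/38) = 9/37 - 18819/38 = -695961/1406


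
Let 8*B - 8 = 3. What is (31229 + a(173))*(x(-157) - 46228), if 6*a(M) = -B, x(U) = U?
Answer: -69530233685/48 ≈ -1.4485e+9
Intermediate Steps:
B = 11/8 (B = 1 + (⅛)*3 = 1 + 3/8 = 11/8 ≈ 1.3750)
a(M) = -11/48 (a(M) = (-1*11/8)/6 = (⅙)*(-11/8) = -11/48)
(31229 + a(173))*(x(-157) - 46228) = (31229 - 11/48)*(-157 - 46228) = (1498981/48)*(-46385) = -69530233685/48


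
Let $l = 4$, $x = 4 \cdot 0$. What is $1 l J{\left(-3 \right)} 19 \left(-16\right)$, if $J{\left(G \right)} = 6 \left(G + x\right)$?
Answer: $21888$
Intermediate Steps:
$x = 0$
$J{\left(G \right)} = 6 G$ ($J{\left(G \right)} = 6 \left(G + 0\right) = 6 G$)
$1 l J{\left(-3 \right)} 19 \left(-16\right) = 1 \cdot 4 \cdot 6 \left(-3\right) 19 \left(-16\right) = 4 \left(-18\right) 19 \left(-16\right) = \left(-72\right) 19 \left(-16\right) = \left(-1368\right) \left(-16\right) = 21888$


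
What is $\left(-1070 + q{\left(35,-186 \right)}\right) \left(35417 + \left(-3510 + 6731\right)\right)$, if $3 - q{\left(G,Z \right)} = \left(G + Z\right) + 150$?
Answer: $-41188108$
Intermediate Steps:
$q{\left(G,Z \right)} = -147 - G - Z$ ($q{\left(G,Z \right)} = 3 - \left(\left(G + Z\right) + 150\right) = 3 - \left(150 + G + Z\right) = -147 - G - Z$)
$\left(-1070 + q{\left(35,-186 \right)}\right) \left(35417 + \left(-3510 + 6731\right)\right) = \left(-1070 - -4\right) \left(35417 + \left(-3510 + 6731\right)\right) = \left(-1070 - -4\right) \left(35417 + 3221\right) = \left(-1070 + 4\right) 38638 = \left(-1066\right) 38638 = -41188108$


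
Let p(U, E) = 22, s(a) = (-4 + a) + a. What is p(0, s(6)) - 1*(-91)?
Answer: 113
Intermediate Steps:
s(a) = -4 + 2*a
p(0, s(6)) - 1*(-91) = 22 - 1*(-91) = 22 + 91 = 113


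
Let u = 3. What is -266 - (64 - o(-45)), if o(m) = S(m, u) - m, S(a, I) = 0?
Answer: -285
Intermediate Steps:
o(m) = -m (o(m) = 0 - m = -m)
-266 - (64 - o(-45)) = -266 - (64 - (-1)*(-45)) = -266 - (64 - 1*45) = -266 - (64 - 45) = -266 - 1*19 = -266 - 19 = -285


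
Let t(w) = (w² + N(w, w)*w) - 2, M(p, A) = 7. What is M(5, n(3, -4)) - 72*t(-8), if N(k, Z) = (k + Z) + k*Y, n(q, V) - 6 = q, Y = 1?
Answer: -18281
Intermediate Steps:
n(q, V) = 6 + q
N(k, Z) = Z + 2*k (N(k, Z) = (k + Z) + k*1 = (Z + k) + k = Z + 2*k)
t(w) = -2 + 4*w² (t(w) = (w² + (w + 2*w)*w) - 2 = (w² + (3*w)*w) - 2 = (w² + 3*w²) - 2 = 4*w² - 2 = -2 + 4*w²)
M(5, n(3, -4)) - 72*t(-8) = 7 - 72*(-2 + 4*(-8)²) = 7 - 72*(-2 + 4*64) = 7 - 72*(-2 + 256) = 7 - 72*254 = 7 - 18288 = -18281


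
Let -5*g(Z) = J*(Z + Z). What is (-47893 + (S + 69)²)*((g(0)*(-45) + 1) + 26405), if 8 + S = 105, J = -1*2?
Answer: -537018822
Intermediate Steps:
J = -2
S = 97 (S = -8 + 105 = 97)
g(Z) = 4*Z/5 (g(Z) = -(-2)*(Z + Z)/5 = -(-2)*2*Z/5 = -(-4)*Z/5 = 4*Z/5)
(-47893 + (S + 69)²)*((g(0)*(-45) + 1) + 26405) = (-47893 + (97 + 69)²)*((((⅘)*0)*(-45) + 1) + 26405) = (-47893 + 166²)*((0*(-45) + 1) + 26405) = (-47893 + 27556)*((0 + 1) + 26405) = -20337*(1 + 26405) = -20337*26406 = -537018822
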